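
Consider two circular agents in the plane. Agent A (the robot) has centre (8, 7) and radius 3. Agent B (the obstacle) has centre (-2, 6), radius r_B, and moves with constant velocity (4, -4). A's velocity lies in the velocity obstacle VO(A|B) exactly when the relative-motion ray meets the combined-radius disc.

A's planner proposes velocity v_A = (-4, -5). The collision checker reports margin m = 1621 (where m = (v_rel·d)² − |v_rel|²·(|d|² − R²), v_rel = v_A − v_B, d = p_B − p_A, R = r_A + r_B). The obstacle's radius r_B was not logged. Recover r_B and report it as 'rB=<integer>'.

m = 1621
d = (-10, -1);  v_rel = (-8, -1),  |v_rel|² = 65
v_rel×d = (-8)·(-1) − (-1)·(-10) = -2
since m = R²·65 − (-2)²:  R² = (4 + 1621) / 65 = 25
R = √25 = 5  ⇒  r_B = 5 − 3 = 2

rB=2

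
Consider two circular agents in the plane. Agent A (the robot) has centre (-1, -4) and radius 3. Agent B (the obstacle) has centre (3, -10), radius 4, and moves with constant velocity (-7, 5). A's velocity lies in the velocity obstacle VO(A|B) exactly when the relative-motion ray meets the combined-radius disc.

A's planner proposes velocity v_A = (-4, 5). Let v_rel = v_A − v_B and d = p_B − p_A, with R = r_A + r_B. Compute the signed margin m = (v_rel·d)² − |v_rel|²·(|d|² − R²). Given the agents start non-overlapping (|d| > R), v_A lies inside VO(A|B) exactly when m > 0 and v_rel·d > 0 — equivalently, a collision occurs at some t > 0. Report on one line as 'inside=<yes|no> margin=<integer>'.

d = (4, -6),  |d|² = 52;  R = 3+4 = 7,  c = 52−7² = 3
v_rel = (3, 0),  |v_rel|² = 9;  v_rel·d = (3)·(4) + (0)·(-6) = 12
9·t² − 24·t + 3 = 0  ⇒  m = 12² − 9·3 = 117
m = 117 > 0,  v_rel·d = 12 > 0  ⇒  inside

inside=yes margin=117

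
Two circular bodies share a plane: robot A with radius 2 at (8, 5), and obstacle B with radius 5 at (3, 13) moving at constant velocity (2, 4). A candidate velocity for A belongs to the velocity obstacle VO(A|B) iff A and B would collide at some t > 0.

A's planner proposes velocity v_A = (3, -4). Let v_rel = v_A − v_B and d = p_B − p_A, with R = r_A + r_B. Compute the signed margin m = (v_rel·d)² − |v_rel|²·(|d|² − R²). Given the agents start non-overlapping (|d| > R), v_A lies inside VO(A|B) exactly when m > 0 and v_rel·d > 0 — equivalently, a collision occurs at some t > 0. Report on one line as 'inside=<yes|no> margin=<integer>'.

d = (-5, 8),  |d|² = 89;  R = 2+5 = 7,  c = 89−7² = 40
v_rel = (1, -8),  |v_rel|² = 65;  v_rel·d = (1)·(-5) + (-8)·(8) = -69
65·t² + 138·t + 40 = 0  ⇒  m = (-69)² − 65·40 = 2161
m = 2161 > 0,  v_rel·d = -69 < 0  ⇒  outside

inside=no margin=2161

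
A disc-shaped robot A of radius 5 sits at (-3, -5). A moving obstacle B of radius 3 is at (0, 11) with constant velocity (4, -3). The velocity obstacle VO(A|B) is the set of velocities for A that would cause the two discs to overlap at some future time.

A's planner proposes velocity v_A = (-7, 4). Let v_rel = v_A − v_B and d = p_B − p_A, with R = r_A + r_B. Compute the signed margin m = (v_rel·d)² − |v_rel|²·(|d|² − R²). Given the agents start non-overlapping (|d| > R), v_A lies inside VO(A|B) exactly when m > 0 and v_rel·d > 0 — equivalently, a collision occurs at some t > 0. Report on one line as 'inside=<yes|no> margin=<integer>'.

d = (3, 16),  |d|² = 265;  R = 5+3 = 8,  c = 265−8² = 201
v_rel = (-11, 7),  |v_rel|² = 170;  v_rel·d = (-11)·(3) + (7)·(16) = 79
170·t² − 158·t + 201 = 0  ⇒  m = 79² − 170·201 = -27929
m = -27929 < 0,  v_rel·d = 79 > 0  ⇒  outside

inside=no margin=-27929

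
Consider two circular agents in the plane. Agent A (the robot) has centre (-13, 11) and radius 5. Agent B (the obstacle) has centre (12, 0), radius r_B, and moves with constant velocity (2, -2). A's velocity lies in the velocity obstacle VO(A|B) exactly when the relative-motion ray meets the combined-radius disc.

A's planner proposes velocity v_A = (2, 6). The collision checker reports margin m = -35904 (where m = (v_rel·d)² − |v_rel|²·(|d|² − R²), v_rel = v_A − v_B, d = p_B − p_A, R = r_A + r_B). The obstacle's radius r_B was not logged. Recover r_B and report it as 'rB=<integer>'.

m = -35904
d = (25, -11);  v_rel = (0, 8),  |v_rel|² = 64
v_rel×d = (0)·(-11) − (8)·(25) = -200
since m = R²·64 − (-200)²:  R² = (40000 + -35904) / 64 = 64
R = √64 = 8  ⇒  r_B = 8 − 5 = 3

rB=3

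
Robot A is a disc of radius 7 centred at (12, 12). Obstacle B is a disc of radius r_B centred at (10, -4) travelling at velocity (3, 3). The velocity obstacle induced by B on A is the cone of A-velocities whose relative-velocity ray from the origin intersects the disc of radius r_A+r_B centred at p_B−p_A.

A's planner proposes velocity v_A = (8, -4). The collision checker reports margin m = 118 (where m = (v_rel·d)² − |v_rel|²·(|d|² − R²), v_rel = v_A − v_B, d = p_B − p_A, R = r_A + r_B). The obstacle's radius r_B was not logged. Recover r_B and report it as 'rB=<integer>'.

m = 118
d = (-2, -16);  v_rel = (5, -7),  |v_rel|² = 74
v_rel×d = (5)·(-16) − (-7)·(-2) = -94
since m = R²·74 − (-94)²:  R² = (8836 + 118) / 74 = 121
R = √121 = 11  ⇒  r_B = 11 − 7 = 4

rB=4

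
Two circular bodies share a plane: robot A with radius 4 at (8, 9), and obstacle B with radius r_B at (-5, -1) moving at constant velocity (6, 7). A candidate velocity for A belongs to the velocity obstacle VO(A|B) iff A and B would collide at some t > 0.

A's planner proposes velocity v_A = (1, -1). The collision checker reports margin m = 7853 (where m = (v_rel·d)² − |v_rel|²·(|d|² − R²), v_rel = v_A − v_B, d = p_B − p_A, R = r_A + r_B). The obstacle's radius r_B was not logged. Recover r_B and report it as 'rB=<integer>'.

m = 7853
d = (-13, -10);  v_rel = (-5, -8),  |v_rel|² = 89
v_rel×d = (-5)·(-10) − (-8)·(-13) = -54
since m = R²·89 − (-54)²:  R² = (2916 + 7853) / 89 = 121
R = √121 = 11  ⇒  r_B = 11 − 4 = 7

rB=7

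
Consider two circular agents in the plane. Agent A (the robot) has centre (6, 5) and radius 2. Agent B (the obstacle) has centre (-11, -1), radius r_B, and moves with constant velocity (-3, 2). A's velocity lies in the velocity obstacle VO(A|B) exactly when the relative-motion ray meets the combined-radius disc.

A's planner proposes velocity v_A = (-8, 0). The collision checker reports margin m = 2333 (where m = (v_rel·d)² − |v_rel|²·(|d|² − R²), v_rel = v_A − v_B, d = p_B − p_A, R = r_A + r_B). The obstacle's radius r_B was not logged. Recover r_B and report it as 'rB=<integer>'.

m = 2333
d = (-17, -6);  v_rel = (-5, -2),  |v_rel|² = 29
v_rel×d = (-5)·(-6) − (-2)·(-17) = -4
since m = R²·29 − (-4)²:  R² = (16 + 2333) / 29 = 81
R = √81 = 9  ⇒  r_B = 9 − 2 = 7

rB=7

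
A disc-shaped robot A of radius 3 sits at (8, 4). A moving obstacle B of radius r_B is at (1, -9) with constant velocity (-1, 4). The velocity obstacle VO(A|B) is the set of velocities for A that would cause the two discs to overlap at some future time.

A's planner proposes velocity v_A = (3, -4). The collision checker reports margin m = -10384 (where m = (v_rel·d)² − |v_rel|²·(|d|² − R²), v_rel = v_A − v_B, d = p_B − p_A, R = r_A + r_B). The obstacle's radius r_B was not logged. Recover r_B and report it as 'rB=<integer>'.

m = -10384
d = (-7, -13);  v_rel = (4, -8),  |v_rel|² = 80
v_rel×d = (4)·(-13) − (-8)·(-7) = -108
since m = R²·80 − (-108)²:  R² = (11664 + -10384) / 80 = 16
R = √16 = 4  ⇒  r_B = 4 − 3 = 1

rB=1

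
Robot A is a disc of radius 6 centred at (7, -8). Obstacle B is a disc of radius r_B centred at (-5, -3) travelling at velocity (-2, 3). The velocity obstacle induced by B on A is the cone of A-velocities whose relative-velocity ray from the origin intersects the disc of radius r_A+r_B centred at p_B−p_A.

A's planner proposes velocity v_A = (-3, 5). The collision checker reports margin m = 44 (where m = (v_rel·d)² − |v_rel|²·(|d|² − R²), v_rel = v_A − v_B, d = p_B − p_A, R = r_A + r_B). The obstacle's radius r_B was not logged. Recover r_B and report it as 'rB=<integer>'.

m = 44
d = (-12, 5);  v_rel = (-1, 2),  |v_rel|² = 5
v_rel×d = (-1)·(5) − (2)·(-12) = 19
since m = R²·5 − 19²:  R² = (361 + 44) / 5 = 81
R = √81 = 9  ⇒  r_B = 9 − 6 = 3

rB=3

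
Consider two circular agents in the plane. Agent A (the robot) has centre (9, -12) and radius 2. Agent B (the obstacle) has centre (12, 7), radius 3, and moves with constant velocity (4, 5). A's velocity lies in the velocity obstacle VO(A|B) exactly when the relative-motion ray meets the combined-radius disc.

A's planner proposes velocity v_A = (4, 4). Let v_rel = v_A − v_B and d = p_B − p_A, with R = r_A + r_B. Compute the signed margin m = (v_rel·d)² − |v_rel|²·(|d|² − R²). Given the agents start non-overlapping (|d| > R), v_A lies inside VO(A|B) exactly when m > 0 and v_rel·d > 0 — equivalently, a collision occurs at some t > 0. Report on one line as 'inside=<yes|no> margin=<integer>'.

d = (3, 19),  |d|² = 370;  R = 2+3 = 5,  c = 370−5² = 345
v_rel = (0, -1),  |v_rel|² = 1;  v_rel·d = (0)·(3) + (-1)·(19) = -19
1·t² + 38·t + 345 = 0  ⇒  m = (-19)² − 1·345 = 16
m = 16 > 0,  v_rel·d = -19 < 0  ⇒  outside

inside=no margin=16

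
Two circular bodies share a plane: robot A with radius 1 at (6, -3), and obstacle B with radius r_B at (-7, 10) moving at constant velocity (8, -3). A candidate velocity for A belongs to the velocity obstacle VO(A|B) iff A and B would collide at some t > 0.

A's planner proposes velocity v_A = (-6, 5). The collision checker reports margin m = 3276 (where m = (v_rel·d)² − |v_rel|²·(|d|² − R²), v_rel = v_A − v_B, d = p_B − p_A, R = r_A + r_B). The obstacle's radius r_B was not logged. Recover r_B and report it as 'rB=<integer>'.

m = 3276
d = (-13, 13);  v_rel = (-14, 8),  |v_rel|² = 260
v_rel×d = (-14)·(13) − (8)·(-13) = -78
since m = R²·260 − (-78)²:  R² = (6084 + 3276) / 260 = 36
R = √36 = 6  ⇒  r_B = 6 − 1 = 5

rB=5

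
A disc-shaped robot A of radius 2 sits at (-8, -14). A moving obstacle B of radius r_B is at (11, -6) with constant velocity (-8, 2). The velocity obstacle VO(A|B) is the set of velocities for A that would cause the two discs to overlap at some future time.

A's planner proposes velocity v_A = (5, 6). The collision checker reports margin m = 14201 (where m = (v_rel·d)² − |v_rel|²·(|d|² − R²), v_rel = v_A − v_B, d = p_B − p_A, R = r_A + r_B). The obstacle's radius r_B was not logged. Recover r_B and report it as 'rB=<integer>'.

m = 14201
d = (19, 8);  v_rel = (13, 4),  |v_rel|² = 185
v_rel×d = (13)·(8) − (4)·(19) = 28
since m = R²·185 − 28²:  R² = (784 + 14201) / 185 = 81
R = √81 = 9  ⇒  r_B = 9 − 2 = 7

rB=7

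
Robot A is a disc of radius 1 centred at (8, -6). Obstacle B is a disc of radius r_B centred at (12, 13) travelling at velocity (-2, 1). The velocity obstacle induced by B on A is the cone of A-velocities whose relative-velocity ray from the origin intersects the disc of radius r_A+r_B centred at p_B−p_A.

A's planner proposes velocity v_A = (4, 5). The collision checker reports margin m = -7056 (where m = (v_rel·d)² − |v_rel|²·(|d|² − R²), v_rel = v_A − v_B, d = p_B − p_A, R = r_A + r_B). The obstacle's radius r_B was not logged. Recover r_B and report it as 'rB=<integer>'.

m = -7056
d = (4, 19);  v_rel = (6, 4),  |v_rel|² = 52
v_rel×d = (6)·(19) − (4)·(4) = 98
since m = R²·52 − 98²:  R² = (9604 + -7056) / 52 = 49
R = √49 = 7  ⇒  r_B = 7 − 1 = 6

rB=6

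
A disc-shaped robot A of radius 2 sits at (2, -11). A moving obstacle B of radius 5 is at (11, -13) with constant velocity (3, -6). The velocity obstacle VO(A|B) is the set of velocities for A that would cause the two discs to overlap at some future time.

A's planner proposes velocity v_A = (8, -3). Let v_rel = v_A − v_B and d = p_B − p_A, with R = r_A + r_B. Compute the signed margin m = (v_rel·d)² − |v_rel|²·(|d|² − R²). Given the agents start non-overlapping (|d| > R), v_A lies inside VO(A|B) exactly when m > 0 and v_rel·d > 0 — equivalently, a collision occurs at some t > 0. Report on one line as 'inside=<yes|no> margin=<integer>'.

d = (9, -2),  |d|² = 85;  R = 2+5 = 7,  c = 85−7² = 36
v_rel = (5, 3),  |v_rel|² = 34;  v_rel·d = (5)·(9) + (3)·(-2) = 39
34·t² − 78·t + 36 = 0  ⇒  m = 39² − 34·36 = 297
m = 297 > 0,  v_rel·d = 39 > 0  ⇒  inside

inside=yes margin=297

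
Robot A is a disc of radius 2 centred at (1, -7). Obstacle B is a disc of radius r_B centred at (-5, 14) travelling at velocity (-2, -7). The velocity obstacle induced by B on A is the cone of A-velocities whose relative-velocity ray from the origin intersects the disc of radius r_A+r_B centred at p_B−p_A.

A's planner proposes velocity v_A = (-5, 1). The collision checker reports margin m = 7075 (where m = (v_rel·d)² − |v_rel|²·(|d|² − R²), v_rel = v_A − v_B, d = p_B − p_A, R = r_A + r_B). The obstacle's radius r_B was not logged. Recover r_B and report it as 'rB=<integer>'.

m = 7075
d = (-6, 21);  v_rel = (-3, 8),  |v_rel|² = 73
v_rel×d = (-3)·(21) − (8)·(-6) = -15
since m = R²·73 − (-15)²:  R² = (225 + 7075) / 73 = 100
R = √100 = 10  ⇒  r_B = 10 − 2 = 8

rB=8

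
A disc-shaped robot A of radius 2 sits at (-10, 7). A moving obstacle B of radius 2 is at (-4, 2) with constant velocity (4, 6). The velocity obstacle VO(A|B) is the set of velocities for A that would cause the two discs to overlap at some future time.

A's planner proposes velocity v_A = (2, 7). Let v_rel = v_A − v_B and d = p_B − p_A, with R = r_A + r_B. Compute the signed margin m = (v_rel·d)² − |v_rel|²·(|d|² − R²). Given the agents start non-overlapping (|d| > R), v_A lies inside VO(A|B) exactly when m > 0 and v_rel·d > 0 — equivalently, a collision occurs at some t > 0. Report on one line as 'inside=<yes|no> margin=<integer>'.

d = (6, -5),  |d|² = 61;  R = 2+2 = 4,  c = 61−4² = 45
v_rel = (-2, 1),  |v_rel|² = 5;  v_rel·d = (-2)·(6) + (1)·(-5) = -17
5·t² + 34·t + 45 = 0  ⇒  m = (-17)² − 5·45 = 64
m = 64 > 0,  v_rel·d = -17 < 0  ⇒  outside

inside=no margin=64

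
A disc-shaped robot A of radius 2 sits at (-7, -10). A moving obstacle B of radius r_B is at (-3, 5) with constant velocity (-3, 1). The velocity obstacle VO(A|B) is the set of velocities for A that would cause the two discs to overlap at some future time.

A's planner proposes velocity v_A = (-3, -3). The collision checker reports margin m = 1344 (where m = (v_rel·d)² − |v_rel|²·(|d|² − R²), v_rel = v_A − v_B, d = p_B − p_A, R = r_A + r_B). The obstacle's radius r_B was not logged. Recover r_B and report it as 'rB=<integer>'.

m = 1344
d = (4, 15);  v_rel = (0, -4),  |v_rel|² = 16
v_rel×d = (0)·(15) − (-4)·(4) = 16
since m = R²·16 − 16²:  R² = (256 + 1344) / 16 = 100
R = √100 = 10  ⇒  r_B = 10 − 2 = 8

rB=8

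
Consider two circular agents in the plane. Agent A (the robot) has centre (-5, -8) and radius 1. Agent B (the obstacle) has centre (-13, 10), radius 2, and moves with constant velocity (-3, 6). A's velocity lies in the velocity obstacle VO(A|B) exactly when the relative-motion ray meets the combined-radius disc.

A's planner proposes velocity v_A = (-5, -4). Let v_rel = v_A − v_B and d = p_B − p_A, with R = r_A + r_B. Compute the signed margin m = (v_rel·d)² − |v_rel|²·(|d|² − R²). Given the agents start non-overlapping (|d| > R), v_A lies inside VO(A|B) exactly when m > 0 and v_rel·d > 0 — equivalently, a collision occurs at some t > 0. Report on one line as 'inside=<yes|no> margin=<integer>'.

d = (-8, 18),  |d|² = 388;  R = 1+2 = 3,  c = 388−3² = 379
v_rel = (-2, -10),  |v_rel|² = 104;  v_rel·d = (-2)·(-8) + (-10)·(18) = -164
104·t² + 328·t + 379 = 0  ⇒  m = (-164)² − 104·379 = -12520
m = -12520 < 0,  v_rel·d = -164 < 0  ⇒  outside

inside=no margin=-12520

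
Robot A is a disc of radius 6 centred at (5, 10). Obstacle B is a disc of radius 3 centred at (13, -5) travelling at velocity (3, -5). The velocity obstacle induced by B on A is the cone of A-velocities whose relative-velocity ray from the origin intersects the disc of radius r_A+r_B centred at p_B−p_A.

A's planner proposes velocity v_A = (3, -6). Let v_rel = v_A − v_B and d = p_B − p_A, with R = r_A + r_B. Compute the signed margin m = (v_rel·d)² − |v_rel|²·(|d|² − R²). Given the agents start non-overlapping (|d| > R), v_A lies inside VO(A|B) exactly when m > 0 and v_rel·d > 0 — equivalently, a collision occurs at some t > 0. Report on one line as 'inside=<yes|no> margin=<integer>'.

d = (8, -15),  |d|² = 289;  R = 6+3 = 9,  c = 289−9² = 208
v_rel = (0, -1),  |v_rel|² = 1;  v_rel·d = (0)·(8) + (-1)·(-15) = 15
1·t² − 30·t + 208 = 0  ⇒  m = 15² − 1·208 = 17
m = 17 > 0,  v_rel·d = 15 > 0  ⇒  inside

inside=yes margin=17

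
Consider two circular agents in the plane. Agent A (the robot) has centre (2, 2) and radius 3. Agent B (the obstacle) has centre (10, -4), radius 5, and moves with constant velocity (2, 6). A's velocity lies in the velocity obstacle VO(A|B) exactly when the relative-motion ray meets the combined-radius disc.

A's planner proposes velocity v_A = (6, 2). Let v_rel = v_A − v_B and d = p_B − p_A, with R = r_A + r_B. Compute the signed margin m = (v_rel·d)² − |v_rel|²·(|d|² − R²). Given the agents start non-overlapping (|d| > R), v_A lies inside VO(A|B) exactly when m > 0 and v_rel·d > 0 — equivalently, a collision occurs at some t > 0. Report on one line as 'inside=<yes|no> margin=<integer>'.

d = (8, -6),  |d|² = 100;  R = 3+5 = 8,  c = 100−8² = 36
v_rel = (4, -4),  |v_rel|² = 32;  v_rel·d = (4)·(8) + (-4)·(-6) = 56
32·t² − 112·t + 36 = 0  ⇒  m = 56² − 32·36 = 1984
m = 1984 > 0,  v_rel·d = 56 > 0  ⇒  inside

inside=yes margin=1984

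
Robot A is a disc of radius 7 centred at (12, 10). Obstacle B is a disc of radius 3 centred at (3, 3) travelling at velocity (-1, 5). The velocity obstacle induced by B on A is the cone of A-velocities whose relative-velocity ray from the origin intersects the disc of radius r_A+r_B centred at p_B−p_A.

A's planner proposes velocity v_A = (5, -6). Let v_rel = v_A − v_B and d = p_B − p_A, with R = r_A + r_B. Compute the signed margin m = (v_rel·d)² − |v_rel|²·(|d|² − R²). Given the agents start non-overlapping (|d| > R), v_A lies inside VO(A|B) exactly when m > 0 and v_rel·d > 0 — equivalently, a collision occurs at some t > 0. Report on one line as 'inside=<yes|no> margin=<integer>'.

d = (-9, -7),  |d|² = 130;  R = 7+3 = 10,  c = 130−10² = 30
v_rel = (6, -11),  |v_rel|² = 157;  v_rel·d = (6)·(-9) + (-11)·(-7) = 23
157·t² − 46·t + 30 = 0  ⇒  m = 23² − 157·30 = -4181
m = -4181 < 0,  v_rel·d = 23 > 0  ⇒  outside

inside=no margin=-4181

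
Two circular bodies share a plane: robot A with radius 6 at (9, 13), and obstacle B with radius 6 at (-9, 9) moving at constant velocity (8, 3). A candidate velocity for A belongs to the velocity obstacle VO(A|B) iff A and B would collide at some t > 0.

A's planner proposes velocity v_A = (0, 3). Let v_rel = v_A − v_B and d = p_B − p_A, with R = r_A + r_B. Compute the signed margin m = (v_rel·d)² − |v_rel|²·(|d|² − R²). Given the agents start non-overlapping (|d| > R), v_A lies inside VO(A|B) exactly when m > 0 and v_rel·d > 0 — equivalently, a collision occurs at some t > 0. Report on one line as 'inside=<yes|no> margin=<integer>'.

d = (-18, -4),  |d|² = 340;  R = 6+6 = 12,  c = 340−12² = 196
v_rel = (-8, 0),  |v_rel|² = 64;  v_rel·d = (-8)·(-18) + (0)·(-4) = 144
64·t² − 288·t + 196 = 0  ⇒  m = 144² − 64·196 = 8192
m = 8192 > 0,  v_rel·d = 144 > 0  ⇒  inside

inside=yes margin=8192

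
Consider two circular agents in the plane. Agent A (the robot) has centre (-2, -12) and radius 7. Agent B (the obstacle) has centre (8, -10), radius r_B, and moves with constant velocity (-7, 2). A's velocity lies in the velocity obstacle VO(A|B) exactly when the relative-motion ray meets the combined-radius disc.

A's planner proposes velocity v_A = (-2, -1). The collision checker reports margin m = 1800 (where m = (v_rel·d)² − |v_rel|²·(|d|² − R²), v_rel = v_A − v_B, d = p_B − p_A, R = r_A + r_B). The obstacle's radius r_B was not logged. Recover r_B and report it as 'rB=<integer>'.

m = 1800
d = (10, 2);  v_rel = (5, -3),  |v_rel|² = 34
v_rel×d = (5)·(2) − (-3)·(10) = 40
since m = R²·34 − 40²:  R² = (1600 + 1800) / 34 = 100
R = √100 = 10  ⇒  r_B = 10 − 7 = 3

rB=3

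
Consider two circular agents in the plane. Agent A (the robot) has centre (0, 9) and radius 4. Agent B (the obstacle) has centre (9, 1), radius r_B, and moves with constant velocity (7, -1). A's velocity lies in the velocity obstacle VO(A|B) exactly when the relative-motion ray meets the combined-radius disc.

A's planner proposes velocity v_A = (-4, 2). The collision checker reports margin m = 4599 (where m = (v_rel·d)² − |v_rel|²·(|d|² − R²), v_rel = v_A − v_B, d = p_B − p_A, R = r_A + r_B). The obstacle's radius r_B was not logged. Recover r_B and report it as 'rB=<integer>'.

m = 4599
d = (9, -8);  v_rel = (-11, 3),  |v_rel|² = 130
v_rel×d = (-11)·(-8) − (3)·(9) = 61
since m = R²·130 − 61²:  R² = (3721 + 4599) / 130 = 64
R = √64 = 8  ⇒  r_B = 8 − 4 = 4

rB=4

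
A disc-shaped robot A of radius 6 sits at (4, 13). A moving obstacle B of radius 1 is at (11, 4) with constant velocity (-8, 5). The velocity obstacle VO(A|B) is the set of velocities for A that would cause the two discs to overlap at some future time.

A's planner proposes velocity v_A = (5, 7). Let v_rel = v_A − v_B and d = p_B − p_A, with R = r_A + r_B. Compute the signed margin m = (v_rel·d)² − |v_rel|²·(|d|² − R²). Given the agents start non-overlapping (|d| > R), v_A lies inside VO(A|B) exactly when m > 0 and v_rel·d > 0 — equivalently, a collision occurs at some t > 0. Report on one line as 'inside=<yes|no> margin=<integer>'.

d = (7, -9),  |d|² = 130;  R = 6+1 = 7,  c = 130−7² = 81
v_rel = (13, 2),  |v_rel|² = 173;  v_rel·d = (13)·(7) + (2)·(-9) = 73
173·t² − 146·t + 81 = 0  ⇒  m = 73² − 173·81 = -8684
m = -8684 < 0,  v_rel·d = 73 > 0  ⇒  outside

inside=no margin=-8684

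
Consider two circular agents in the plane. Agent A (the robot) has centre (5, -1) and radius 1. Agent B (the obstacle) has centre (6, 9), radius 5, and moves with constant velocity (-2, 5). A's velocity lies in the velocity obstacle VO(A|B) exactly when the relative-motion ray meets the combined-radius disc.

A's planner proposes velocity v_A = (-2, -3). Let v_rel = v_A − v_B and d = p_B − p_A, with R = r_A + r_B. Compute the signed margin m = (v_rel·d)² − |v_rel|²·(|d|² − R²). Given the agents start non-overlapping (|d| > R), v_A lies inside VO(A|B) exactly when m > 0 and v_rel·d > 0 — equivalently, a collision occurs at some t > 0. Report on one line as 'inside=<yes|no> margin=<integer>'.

d = (1, 10),  |d|² = 101;  R = 1+5 = 6,  c = 101−6² = 65
v_rel = (0, -8),  |v_rel|² = 64;  v_rel·d = (0)·(1) + (-8)·(10) = -80
64·t² + 160·t + 65 = 0  ⇒  m = (-80)² − 64·65 = 2240
m = 2240 > 0,  v_rel·d = -80 < 0  ⇒  outside

inside=no margin=2240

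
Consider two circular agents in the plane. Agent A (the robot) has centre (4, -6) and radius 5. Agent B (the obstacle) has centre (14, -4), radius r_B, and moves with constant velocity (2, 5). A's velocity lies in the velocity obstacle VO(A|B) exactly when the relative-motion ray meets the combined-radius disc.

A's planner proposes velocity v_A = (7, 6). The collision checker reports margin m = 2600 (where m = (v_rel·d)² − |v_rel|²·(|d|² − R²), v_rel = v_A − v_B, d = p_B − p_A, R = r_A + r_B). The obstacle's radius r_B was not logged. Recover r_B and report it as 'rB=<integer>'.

m = 2600
d = (10, 2);  v_rel = (5, 1),  |v_rel|² = 26
v_rel×d = (5)·(2) − (1)·(10) = 0
since m = R²·26 − 0²:  R² = (0 + 2600) / 26 = 100
R = √100 = 10  ⇒  r_B = 10 − 5 = 5

rB=5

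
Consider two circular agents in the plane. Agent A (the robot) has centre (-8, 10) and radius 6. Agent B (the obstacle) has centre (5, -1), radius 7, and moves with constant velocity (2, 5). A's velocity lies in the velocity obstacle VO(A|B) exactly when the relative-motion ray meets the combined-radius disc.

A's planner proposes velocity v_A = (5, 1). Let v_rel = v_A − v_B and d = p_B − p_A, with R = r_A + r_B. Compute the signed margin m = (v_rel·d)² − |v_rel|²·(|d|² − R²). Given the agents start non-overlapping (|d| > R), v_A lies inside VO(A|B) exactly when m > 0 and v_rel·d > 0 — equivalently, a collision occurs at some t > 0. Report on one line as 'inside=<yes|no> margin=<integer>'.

d = (13, -11),  |d|² = 290;  R = 6+7 = 13,  c = 290−13² = 121
v_rel = (3, -4),  |v_rel|² = 25;  v_rel·d = (3)·(13) + (-4)·(-11) = 83
25·t² − 166·t + 121 = 0  ⇒  m = 83² − 25·121 = 3864
m = 3864 > 0,  v_rel·d = 83 > 0  ⇒  inside

inside=yes margin=3864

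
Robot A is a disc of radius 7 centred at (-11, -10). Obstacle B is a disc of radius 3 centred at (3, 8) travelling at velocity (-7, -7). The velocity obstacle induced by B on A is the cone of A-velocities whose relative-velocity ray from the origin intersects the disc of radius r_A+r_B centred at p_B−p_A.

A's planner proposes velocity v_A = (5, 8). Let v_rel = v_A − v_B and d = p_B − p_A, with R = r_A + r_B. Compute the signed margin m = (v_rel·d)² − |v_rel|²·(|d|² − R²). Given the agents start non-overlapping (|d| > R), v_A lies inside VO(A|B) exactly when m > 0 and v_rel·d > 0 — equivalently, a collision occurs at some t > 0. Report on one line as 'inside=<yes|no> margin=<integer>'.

d = (14, 18),  |d|² = 520;  R = 7+3 = 10,  c = 520−10² = 420
v_rel = (12, 15),  |v_rel|² = 369;  v_rel·d = (12)·(14) + (15)·(18) = 438
369·t² − 876·t + 420 = 0  ⇒  m = 438² − 369·420 = 36864
m = 36864 > 0,  v_rel·d = 438 > 0  ⇒  inside

inside=yes margin=36864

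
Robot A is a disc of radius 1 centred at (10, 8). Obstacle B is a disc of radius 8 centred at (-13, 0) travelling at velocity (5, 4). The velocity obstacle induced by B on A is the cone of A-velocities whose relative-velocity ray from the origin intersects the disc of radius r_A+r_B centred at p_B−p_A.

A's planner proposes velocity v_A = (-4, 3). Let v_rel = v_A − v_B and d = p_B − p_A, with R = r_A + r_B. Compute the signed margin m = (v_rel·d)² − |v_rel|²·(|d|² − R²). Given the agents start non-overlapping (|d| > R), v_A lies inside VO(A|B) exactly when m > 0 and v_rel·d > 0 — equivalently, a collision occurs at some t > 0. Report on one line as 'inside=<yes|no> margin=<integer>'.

d = (-23, -8),  |d|² = 593;  R = 1+8 = 9,  c = 593−9² = 512
v_rel = (-9, -1),  |v_rel|² = 82;  v_rel·d = (-9)·(-23) + (-1)·(-8) = 215
82·t² − 430·t + 512 = 0  ⇒  m = 215² − 82·512 = 4241
m = 4241 > 0,  v_rel·d = 215 > 0  ⇒  inside

inside=yes margin=4241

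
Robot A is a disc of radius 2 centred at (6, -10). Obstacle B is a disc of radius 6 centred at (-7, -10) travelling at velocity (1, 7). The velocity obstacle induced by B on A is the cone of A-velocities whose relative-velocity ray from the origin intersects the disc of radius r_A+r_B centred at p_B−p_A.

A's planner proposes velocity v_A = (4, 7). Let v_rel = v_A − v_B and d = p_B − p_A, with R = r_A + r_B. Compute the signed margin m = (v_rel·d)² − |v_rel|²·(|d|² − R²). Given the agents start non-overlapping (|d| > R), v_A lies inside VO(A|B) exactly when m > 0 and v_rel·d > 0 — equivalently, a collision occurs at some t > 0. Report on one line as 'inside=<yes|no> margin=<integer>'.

d = (-13, 0),  |d|² = 169;  R = 2+6 = 8,  c = 169−8² = 105
v_rel = (3, 0),  |v_rel|² = 9;  v_rel·d = (3)·(-13) + (0)·(0) = -39
9·t² + 78·t + 105 = 0  ⇒  m = (-39)² − 9·105 = 576
m = 576 > 0,  v_rel·d = -39 < 0  ⇒  outside

inside=no margin=576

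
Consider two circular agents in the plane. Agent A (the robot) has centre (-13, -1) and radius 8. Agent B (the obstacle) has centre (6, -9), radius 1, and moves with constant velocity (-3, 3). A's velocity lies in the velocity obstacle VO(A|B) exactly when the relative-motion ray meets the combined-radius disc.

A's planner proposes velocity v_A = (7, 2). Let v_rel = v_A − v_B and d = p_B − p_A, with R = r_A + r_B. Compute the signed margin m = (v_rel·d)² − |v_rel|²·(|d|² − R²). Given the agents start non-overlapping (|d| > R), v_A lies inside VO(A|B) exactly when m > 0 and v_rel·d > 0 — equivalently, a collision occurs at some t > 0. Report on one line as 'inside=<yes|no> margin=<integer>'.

d = (19, -8),  |d|² = 425;  R = 8+1 = 9,  c = 425−9² = 344
v_rel = (10, -1),  |v_rel|² = 101;  v_rel·d = (10)·(19) + (-1)·(-8) = 198
101·t² − 396·t + 344 = 0  ⇒  m = 198² − 101·344 = 4460
m = 4460 > 0,  v_rel·d = 198 > 0  ⇒  inside

inside=yes margin=4460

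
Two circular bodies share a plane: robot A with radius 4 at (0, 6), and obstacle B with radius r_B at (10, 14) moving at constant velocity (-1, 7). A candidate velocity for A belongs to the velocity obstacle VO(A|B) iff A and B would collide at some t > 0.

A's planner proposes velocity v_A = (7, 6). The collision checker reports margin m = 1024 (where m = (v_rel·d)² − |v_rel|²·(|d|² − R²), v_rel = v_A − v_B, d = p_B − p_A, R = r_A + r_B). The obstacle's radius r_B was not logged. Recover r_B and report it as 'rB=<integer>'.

m = 1024
d = (10, 8);  v_rel = (8, -1),  |v_rel|² = 65
v_rel×d = (8)·(8) − (-1)·(10) = 74
since m = R²·65 − 74²:  R² = (5476 + 1024) / 65 = 100
R = √100 = 10  ⇒  r_B = 10 − 4 = 6

rB=6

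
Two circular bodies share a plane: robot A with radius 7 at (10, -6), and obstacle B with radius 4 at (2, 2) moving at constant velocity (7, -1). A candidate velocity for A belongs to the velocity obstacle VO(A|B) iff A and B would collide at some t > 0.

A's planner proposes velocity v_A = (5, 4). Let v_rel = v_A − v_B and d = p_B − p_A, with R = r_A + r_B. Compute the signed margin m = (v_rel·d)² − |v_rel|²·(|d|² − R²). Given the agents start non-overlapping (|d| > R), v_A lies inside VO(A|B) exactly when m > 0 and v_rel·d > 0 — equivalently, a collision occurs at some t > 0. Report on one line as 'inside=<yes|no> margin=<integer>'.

d = (-8, 8),  |d|² = 128;  R = 7+4 = 11,  c = 128−11² = 7
v_rel = (-2, 5),  |v_rel|² = 29;  v_rel·d = (-2)·(-8) + (5)·(8) = 56
29·t² − 112·t + 7 = 0  ⇒  m = 56² − 29·7 = 2933
m = 2933 > 0,  v_rel·d = 56 > 0  ⇒  inside

inside=yes margin=2933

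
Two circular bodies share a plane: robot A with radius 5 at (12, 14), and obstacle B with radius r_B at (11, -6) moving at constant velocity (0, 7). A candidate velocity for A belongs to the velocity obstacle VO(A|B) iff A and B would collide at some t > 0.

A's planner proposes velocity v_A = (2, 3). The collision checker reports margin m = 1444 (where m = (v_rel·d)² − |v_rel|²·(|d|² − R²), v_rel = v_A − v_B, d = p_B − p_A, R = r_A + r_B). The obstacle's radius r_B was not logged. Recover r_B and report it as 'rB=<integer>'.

m = 1444
d = (-1, -20);  v_rel = (2, -4),  |v_rel|² = 20
v_rel×d = (2)·(-20) − (-4)·(-1) = -44
since m = R²·20 − (-44)²:  R² = (1936 + 1444) / 20 = 169
R = √169 = 13  ⇒  r_B = 13 − 5 = 8

rB=8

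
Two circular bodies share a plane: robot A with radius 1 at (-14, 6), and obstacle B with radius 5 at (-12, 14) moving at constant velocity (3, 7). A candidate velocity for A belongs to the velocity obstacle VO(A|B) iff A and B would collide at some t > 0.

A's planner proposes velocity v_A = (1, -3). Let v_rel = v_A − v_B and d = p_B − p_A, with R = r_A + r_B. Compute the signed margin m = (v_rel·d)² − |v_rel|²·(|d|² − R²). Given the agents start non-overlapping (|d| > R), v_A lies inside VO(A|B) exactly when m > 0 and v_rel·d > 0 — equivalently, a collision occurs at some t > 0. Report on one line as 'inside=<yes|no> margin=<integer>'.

d = (2, 8),  |d|² = 68;  R = 1+5 = 6,  c = 68−6² = 32
v_rel = (-2, -10),  |v_rel|² = 104;  v_rel·d = (-2)·(2) + (-10)·(8) = -84
104·t² + 168·t + 32 = 0  ⇒  m = (-84)² − 104·32 = 3728
m = 3728 > 0,  v_rel·d = -84 < 0  ⇒  outside

inside=no margin=3728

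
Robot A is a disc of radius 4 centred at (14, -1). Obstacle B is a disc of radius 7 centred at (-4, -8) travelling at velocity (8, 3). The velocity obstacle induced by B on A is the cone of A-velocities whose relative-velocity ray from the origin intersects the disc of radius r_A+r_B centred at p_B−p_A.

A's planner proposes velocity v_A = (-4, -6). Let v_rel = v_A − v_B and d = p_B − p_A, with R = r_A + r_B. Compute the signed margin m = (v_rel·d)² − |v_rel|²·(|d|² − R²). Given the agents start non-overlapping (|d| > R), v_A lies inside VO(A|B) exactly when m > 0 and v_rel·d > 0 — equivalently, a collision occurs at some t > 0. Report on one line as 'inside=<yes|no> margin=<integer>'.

d = (-18, -7),  |d|² = 373;  R = 4+7 = 11,  c = 373−11² = 252
v_rel = (-12, -9),  |v_rel|² = 225;  v_rel·d = (-12)·(-18) + (-9)·(-7) = 279
225·t² − 558·t + 252 = 0  ⇒  m = 279² − 225·252 = 21141
m = 21141 > 0,  v_rel·d = 279 > 0  ⇒  inside

inside=yes margin=21141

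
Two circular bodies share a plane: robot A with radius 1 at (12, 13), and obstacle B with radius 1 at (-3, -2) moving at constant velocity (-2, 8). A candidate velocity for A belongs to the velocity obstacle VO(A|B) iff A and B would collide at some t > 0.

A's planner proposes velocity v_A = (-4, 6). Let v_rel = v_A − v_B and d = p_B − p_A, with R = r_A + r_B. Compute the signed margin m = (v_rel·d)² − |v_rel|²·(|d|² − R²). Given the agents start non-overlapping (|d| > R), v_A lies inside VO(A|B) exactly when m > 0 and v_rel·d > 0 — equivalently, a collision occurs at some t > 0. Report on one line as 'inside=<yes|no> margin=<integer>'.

d = (-15, -15),  |d|² = 450;  R = 1+1 = 2,  c = 450−2² = 446
v_rel = (-2, -2),  |v_rel|² = 8;  v_rel·d = (-2)·(-15) + (-2)·(-15) = 60
8·t² − 120·t + 446 = 0  ⇒  m = 60² − 8·446 = 32
m = 32 > 0,  v_rel·d = 60 > 0  ⇒  inside

inside=yes margin=32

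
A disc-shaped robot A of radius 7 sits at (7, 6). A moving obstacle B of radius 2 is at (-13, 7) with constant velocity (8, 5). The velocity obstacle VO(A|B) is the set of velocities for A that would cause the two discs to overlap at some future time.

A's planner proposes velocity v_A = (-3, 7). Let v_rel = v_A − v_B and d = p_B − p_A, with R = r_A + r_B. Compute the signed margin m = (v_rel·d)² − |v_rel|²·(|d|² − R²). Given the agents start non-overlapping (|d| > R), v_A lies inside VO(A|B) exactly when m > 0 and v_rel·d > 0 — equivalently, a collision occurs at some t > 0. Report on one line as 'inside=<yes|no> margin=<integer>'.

d = (-20, 1),  |d|² = 401;  R = 7+2 = 9,  c = 401−9² = 320
v_rel = (-11, 2),  |v_rel|² = 125;  v_rel·d = (-11)·(-20) + (2)·(1) = 222
125·t² − 444·t + 320 = 0  ⇒  m = 222² − 125·320 = 9284
m = 9284 > 0,  v_rel·d = 222 > 0  ⇒  inside

inside=yes margin=9284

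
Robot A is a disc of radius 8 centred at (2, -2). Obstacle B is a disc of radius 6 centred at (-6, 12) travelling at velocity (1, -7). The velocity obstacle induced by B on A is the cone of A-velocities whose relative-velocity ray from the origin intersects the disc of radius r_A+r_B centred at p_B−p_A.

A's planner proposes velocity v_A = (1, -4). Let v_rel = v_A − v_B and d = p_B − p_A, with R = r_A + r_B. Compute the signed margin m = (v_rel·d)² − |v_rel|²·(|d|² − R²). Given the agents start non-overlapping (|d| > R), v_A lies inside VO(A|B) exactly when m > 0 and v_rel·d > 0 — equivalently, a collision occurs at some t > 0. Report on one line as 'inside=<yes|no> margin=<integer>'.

d = (-8, 14),  |d|² = 260;  R = 8+6 = 14,  c = 260−14² = 64
v_rel = (0, 3),  |v_rel|² = 9;  v_rel·d = (0)·(-8) + (3)·(14) = 42
9·t² − 84·t + 64 = 0  ⇒  m = 42² − 9·64 = 1188
m = 1188 > 0,  v_rel·d = 42 > 0  ⇒  inside

inside=yes margin=1188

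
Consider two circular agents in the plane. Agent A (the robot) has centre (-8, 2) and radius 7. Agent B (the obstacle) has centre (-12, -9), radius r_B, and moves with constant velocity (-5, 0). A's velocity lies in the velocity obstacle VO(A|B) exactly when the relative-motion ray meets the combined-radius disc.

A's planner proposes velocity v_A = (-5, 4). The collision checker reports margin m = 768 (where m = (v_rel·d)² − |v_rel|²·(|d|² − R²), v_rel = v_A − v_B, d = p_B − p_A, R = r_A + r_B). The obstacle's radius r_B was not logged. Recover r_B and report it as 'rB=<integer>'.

m = 768
d = (-4, -11);  v_rel = (0, 4),  |v_rel|² = 16
v_rel×d = (0)·(-11) − (4)·(-4) = 16
since m = R²·16 − 16²:  R² = (256 + 768) / 16 = 64
R = √64 = 8  ⇒  r_B = 8 − 7 = 1

rB=1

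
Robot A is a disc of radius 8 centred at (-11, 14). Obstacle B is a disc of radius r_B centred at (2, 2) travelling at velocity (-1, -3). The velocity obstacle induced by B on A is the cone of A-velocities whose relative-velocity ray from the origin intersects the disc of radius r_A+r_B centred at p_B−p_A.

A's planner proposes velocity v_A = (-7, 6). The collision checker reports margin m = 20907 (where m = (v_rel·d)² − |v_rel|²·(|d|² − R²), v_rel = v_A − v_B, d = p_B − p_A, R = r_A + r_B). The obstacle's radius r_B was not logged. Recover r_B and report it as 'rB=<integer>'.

m = 20907
d = (13, -12);  v_rel = (-6, 9),  |v_rel|² = 117
v_rel×d = (-6)·(-12) − (9)·(13) = -45
since m = R²·117 − (-45)²:  R² = (2025 + 20907) / 117 = 196
R = √196 = 14  ⇒  r_B = 14 − 8 = 6

rB=6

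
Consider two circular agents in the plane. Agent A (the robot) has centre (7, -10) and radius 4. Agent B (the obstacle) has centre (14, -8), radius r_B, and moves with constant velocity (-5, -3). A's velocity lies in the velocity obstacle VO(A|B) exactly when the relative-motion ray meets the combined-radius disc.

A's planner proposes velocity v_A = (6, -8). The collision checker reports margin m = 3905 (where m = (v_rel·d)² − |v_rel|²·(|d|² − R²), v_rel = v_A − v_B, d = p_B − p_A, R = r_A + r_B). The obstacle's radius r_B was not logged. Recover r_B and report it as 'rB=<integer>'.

m = 3905
d = (7, 2);  v_rel = (11, -5),  |v_rel|² = 146
v_rel×d = (11)·(2) − (-5)·(7) = 57
since m = R²·146 − 57²:  R² = (3249 + 3905) / 146 = 49
R = √49 = 7  ⇒  r_B = 7 − 4 = 3

rB=3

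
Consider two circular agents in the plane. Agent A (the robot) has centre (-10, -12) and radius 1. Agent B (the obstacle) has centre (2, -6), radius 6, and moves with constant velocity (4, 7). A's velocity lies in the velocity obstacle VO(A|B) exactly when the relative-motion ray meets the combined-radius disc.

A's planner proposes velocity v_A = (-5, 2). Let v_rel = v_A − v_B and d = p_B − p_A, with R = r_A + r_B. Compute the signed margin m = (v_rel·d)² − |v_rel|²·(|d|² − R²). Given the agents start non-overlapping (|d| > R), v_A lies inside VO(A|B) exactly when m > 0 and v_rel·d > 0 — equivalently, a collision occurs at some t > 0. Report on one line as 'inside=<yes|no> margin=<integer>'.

d = (12, 6),  |d|² = 180;  R = 1+6 = 7,  c = 180−7² = 131
v_rel = (-9, -5),  |v_rel|² = 106;  v_rel·d = (-9)·(12) + (-5)·(6) = -138
106·t² + 276·t + 131 = 0  ⇒  m = (-138)² − 106·131 = 5158
m = 5158 > 0,  v_rel·d = -138 < 0  ⇒  outside

inside=no margin=5158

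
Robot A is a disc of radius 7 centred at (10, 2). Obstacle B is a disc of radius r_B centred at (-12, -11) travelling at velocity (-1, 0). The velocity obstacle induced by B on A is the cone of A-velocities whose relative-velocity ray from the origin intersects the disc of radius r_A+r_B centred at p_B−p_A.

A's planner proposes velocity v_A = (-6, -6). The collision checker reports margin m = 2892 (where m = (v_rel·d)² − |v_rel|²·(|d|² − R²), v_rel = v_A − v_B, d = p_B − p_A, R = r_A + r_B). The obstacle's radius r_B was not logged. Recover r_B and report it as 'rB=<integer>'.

m = 2892
d = (-22, -13);  v_rel = (-5, -6),  |v_rel|² = 61
v_rel×d = (-5)·(-13) − (-6)·(-22) = -67
since m = R²·61 − (-67)²:  R² = (4489 + 2892) / 61 = 121
R = √121 = 11  ⇒  r_B = 11 − 7 = 4

rB=4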